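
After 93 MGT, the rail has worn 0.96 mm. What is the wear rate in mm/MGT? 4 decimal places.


Wear rate = total wear / cumulative tonnage
Rate = 0.96 / 93
Rate = 0.0103 mm/MGT

0.0103


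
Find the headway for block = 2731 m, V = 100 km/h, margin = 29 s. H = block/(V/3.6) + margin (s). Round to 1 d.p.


V = 100 / 3.6 = 27.7778 m/s
Block traversal time = 2731 / 27.7778 = 98.316 s
Headway = 98.316 + 29
Headway = 127.3 s

127.3


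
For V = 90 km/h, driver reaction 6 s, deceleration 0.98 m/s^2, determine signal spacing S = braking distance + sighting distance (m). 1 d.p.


V = 90 / 3.6 = 25.0 m/s
Braking distance = 25.0^2 / (2*0.98) = 318.8776 m
Sighting distance = 25.0 * 6 = 150.0 m
S = 318.8776 + 150.0 = 468.9 m

468.9


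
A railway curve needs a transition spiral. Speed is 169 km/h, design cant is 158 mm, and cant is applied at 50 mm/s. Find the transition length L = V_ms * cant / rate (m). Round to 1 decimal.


Convert speed: V = 169 / 3.6 = 46.9444 m/s
L = 46.9444 * 158 / 50
L = 7417.2222 / 50
L = 148.3 m

148.3


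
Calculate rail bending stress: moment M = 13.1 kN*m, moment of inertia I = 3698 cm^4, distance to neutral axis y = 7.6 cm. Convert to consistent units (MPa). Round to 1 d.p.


Convert units:
M = 13.1 kN*m = 13100000 N*mm
y = 7.6 cm = 76 mm
I = 3698 cm^4 = 36980000 mm^4
sigma = 13100000 * 76 / 36980000
sigma = 26.9 MPa

26.9


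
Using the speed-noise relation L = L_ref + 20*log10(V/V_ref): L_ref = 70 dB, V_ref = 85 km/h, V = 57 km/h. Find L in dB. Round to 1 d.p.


V/V_ref = 57 / 85 = 0.670588
log10(0.670588) = -0.173544
20 * -0.173544 = -3.4709
L = 70 + -3.4709 = 66.5 dB

66.5


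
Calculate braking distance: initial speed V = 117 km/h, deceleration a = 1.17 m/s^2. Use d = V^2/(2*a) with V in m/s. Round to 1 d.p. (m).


Convert speed: V = 117 / 3.6 = 32.5 m/s
V^2 = 1056.25
d = 1056.25 / (2 * 1.17)
d = 1056.25 / 2.34
d = 451.4 m

451.4


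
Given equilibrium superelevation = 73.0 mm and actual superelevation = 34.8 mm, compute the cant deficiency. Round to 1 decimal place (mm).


Cant deficiency = equilibrium cant - actual cant
CD = 73.0 - 34.8
CD = 38.2 mm

38.2


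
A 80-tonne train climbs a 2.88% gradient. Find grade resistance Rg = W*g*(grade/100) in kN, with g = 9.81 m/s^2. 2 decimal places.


Rg = W * 9.81 * grade / 100
Rg = 80 * 9.81 * 2.88 / 100
Rg = 784.8 * 0.0288
Rg = 22.60 kN

22.60


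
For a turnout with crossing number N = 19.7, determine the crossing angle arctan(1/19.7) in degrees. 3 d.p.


1/N = 1/19.7 = 0.050761
angle = arctan(0.050761) = 0.050718 rad
angle = 0.050718 * 180/pi = 2.906 degrees

2.906


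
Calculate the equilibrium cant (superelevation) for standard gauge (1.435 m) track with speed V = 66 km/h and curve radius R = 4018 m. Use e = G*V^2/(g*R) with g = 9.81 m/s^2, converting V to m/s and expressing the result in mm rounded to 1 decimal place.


Convert speed: V = 66 / 3.6 = 18.3333 m/s
Apply formula: e = 1.435 * 18.3333^2 / (9.81 * 4018)
e = 1.435 * 336.1111 / 39416.58
e = 0.012236 m = 12.2 mm

12.2


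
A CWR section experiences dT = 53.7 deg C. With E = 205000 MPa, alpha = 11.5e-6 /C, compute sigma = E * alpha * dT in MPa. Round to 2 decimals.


sigma = E * alpha * dT
sigma = 205000 * 11.5e-6 * 53.7
sigma = 2.3575 * 53.7
sigma = 126.60 MPa

126.60


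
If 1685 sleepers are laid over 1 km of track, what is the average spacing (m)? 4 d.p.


Spacing = 1000 m / number of sleepers
Spacing = 1000 / 1685
Spacing = 0.5935 m

0.5935


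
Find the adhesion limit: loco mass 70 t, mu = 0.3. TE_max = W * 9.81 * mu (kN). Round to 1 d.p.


TE_max = W * g * mu
TE_max = 70 * 9.81 * 0.3
TE_max = 686.7 * 0.3
TE_max = 206.0 kN

206.0


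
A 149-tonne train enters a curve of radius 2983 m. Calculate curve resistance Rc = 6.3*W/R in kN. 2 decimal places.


Rc = 6.3 * W / R
Rc = 6.3 * 149 / 2983
Rc = 938.7 / 2983
Rc = 0.31 kN

0.31


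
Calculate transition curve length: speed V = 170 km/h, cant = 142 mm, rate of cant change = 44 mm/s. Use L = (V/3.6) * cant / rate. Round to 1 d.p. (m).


Convert speed: V = 170 / 3.6 = 47.2222 m/s
L = 47.2222 * 142 / 44
L = 6705.5556 / 44
L = 152.4 m

152.4


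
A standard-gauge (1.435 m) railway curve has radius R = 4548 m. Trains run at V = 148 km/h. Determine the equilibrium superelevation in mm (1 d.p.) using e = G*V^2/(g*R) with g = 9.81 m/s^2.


Convert speed: V = 148 / 3.6 = 41.1111 m/s
Apply formula: e = 1.435 * 41.1111^2 / (9.81 * 4548)
e = 1.435 * 1690.1235 / 44615.88
e = 0.05436 m = 54.4 mm

54.4


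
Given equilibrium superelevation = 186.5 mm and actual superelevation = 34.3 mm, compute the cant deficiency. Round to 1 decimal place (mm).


Cant deficiency = equilibrium cant - actual cant
CD = 186.5 - 34.3
CD = 152.2 mm

152.2


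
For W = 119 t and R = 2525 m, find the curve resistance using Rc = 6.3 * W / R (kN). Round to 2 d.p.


Rc = 6.3 * W / R
Rc = 6.3 * 119 / 2525
Rc = 749.7 / 2525
Rc = 0.30 kN

0.30


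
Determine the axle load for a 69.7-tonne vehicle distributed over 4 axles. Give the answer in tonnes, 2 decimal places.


Load per axle = total weight / number of axles
Load = 69.7 / 4
Load = 17.43 tonnes

17.43


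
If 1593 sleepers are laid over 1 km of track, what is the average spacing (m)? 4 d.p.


Spacing = 1000 m / number of sleepers
Spacing = 1000 / 1593
Spacing = 0.6277 m

0.6277


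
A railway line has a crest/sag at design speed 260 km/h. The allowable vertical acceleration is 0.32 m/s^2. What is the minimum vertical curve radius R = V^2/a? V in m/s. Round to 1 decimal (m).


Convert speed: V = 260 / 3.6 = 72.2222 m/s
V^2 = 5216.0494 m^2/s^2
R_v = 5216.0494 / 0.32
R_v = 16300.2 m

16300.2


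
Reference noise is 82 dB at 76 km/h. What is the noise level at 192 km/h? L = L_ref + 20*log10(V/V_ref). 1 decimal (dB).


V/V_ref = 192 / 76 = 2.526316
log10(2.526316) = 0.402488
20 * 0.402488 = 8.0498
L = 82 + 8.0498 = 90.0 dB

90.0


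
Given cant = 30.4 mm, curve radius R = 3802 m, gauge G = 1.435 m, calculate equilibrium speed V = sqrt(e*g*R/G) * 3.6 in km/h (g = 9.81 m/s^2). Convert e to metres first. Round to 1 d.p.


Convert cant: e = 30.4 mm = 0.0304 m
V_ms = sqrt(0.0304 * 9.81 * 3802 / 1.435)
V_ms = sqrt(790.137734) = 28.1094 m/s
V = 28.1094 * 3.6 = 101.2 km/h

101.2


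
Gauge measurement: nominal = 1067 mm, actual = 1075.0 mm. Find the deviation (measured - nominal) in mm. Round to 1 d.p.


Deviation = measured - nominal
Deviation = 1075.0 - 1067
Deviation = 8.0 mm

8.0


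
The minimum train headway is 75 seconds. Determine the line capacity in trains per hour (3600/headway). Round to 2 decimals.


Capacity = 3600 / headway
Capacity = 3600 / 75
Capacity = 48.00 trains/hour

48.00


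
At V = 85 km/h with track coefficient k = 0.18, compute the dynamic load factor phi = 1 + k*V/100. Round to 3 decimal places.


phi = 1 + k * V / 100
phi = 1 + 0.18 * 85 / 100
phi = 1 + 0.153
phi = 1.153

1.153


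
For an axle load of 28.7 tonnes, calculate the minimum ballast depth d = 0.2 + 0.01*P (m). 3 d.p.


d = 0.2 + 0.01 * 28.7
d = 0.2 + 0.287
d = 0.487 m

0.487


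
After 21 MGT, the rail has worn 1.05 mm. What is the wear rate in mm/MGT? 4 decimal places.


Wear rate = total wear / cumulative tonnage
Rate = 1.05 / 21
Rate = 0.0500 mm/MGT

0.0500


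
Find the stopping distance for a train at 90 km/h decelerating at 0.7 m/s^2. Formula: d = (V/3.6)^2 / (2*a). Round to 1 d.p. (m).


Convert speed: V = 90 / 3.6 = 25.0 m/s
V^2 = 625.0
d = 625.0 / (2 * 0.7)
d = 625.0 / 1.4
d = 446.4 m

446.4


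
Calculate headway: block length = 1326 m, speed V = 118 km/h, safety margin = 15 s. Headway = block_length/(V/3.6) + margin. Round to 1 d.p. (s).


V = 118 / 3.6 = 32.7778 m/s
Block traversal time = 1326 / 32.7778 = 40.4542 s
Headway = 40.4542 + 15
Headway = 55.5 s

55.5


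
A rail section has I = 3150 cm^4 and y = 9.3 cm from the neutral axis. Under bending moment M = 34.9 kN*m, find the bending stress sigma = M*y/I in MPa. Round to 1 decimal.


Convert units:
M = 34.9 kN*m = 34900000 N*mm
y = 9.3 cm = 93 mm
I = 3150 cm^4 = 31500000 mm^4
sigma = 34900000 * 93 / 31500000
sigma = 103.0 MPa

103.0


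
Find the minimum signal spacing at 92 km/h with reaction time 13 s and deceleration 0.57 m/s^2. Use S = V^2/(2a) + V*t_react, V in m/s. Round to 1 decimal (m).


V = 92 / 3.6 = 25.5556 m/s
Braking distance = 25.5556^2 / (2*0.57) = 572.8828 m
Sighting distance = 25.5556 * 13 = 332.2222 m
S = 572.8828 + 332.2222 = 905.1 m

905.1


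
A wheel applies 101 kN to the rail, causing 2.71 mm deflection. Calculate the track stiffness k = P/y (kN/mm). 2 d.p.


Track stiffness k = P / y
k = 101 / 2.71
k = 37.27 kN/mm

37.27


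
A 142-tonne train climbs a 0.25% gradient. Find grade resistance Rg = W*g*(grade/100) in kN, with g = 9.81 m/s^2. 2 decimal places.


Rg = W * 9.81 * grade / 100
Rg = 142 * 9.81 * 0.25 / 100
Rg = 1393.02 * 0.0025
Rg = 3.48 kN

3.48


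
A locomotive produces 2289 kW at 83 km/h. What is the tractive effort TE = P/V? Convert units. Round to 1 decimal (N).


Convert: P = 2289 kW = 2289000 W
V = 83 / 3.6 = 23.0556 m/s
TE = 2289000 / 23.0556
TE = 99281.9 N

99281.9


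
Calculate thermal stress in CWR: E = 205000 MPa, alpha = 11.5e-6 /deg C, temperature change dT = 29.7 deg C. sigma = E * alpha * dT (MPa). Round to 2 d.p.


sigma = E * alpha * dT
sigma = 205000 * 11.5e-6 * 29.7
sigma = 2.3575 * 29.7
sigma = 70.02 MPa

70.02


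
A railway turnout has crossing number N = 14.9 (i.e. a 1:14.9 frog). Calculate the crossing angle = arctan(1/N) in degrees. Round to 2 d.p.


1/N = 1/14.9 = 0.067114
angle = arctan(0.067114) = 0.067014 rad
angle = 0.067014 * 180/pi = 3.84 degrees

3.84


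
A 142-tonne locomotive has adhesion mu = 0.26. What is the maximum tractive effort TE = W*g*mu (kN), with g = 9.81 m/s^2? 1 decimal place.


TE_max = W * g * mu
TE_max = 142 * 9.81 * 0.26
TE_max = 1393.02 * 0.26
TE_max = 362.2 kN

362.2


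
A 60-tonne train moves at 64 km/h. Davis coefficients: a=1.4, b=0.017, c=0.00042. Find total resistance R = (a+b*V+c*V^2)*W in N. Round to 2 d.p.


b*V = 0.017 * 64 = 1.088
c*V^2 = 0.00042 * 4096 = 1.72032
R_per_t = 1.4 + 1.088 + 1.72032 = 4.20832 N/t
R_total = 4.20832 * 60 = 252.50 N

252.50


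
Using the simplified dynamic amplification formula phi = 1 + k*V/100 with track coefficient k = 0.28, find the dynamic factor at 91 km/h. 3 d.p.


phi = 1 + k * V / 100
phi = 1 + 0.28 * 91 / 100
phi = 1 + 0.2548
phi = 1.255

1.255


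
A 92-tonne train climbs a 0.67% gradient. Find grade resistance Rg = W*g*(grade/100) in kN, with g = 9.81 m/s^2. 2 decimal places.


Rg = W * 9.81 * grade / 100
Rg = 92 * 9.81 * 0.67 / 100
Rg = 902.52 * 0.0067
Rg = 6.05 kN

6.05


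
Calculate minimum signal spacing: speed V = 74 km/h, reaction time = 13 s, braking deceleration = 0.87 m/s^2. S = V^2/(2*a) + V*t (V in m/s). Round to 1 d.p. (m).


V = 74 / 3.6 = 20.5556 m/s
Braking distance = 20.5556^2 / (2*0.87) = 242.8338 m
Sighting distance = 20.5556 * 13 = 267.2222 m
S = 242.8338 + 267.2222 = 510.1 m

510.1


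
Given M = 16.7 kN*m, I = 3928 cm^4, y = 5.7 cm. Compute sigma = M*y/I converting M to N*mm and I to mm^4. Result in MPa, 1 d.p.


Convert units:
M = 16.7 kN*m = 16700000 N*mm
y = 5.7 cm = 57 mm
I = 3928 cm^4 = 39280000 mm^4
sigma = 16700000 * 57 / 39280000
sigma = 24.2 MPa

24.2


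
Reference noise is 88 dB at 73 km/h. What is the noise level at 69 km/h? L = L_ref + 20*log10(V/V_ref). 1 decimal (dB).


V/V_ref = 69 / 73 = 0.945205
log10(0.945205) = -0.024474
20 * -0.024474 = -0.4895
L = 88 + -0.4895 = 87.5 dB

87.5


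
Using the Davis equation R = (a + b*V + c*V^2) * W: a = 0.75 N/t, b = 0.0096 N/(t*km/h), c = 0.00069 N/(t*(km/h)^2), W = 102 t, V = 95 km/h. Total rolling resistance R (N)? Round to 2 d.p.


b*V = 0.0096 * 95 = 0.912
c*V^2 = 0.00069 * 9025 = 6.22725
R_per_t = 0.75 + 0.912 + 6.22725 = 7.88925 N/t
R_total = 7.88925 * 102 = 804.70 N

804.70


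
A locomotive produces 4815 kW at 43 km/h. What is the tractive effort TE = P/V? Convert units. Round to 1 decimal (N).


Convert: P = 4815 kW = 4815000 W
V = 43 / 3.6 = 11.9444 m/s
TE = 4815000 / 11.9444
TE = 403116.3 N

403116.3


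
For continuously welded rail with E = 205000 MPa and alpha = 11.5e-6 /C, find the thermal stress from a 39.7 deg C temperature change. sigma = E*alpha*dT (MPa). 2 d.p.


sigma = E * alpha * dT
sigma = 205000 * 11.5e-6 * 39.7
sigma = 2.3575 * 39.7
sigma = 93.59 MPa

93.59


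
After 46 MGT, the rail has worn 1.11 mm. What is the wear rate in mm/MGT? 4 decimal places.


Wear rate = total wear / cumulative tonnage
Rate = 1.11 / 46
Rate = 0.0241 mm/MGT

0.0241


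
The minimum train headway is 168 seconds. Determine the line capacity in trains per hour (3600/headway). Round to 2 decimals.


Capacity = 3600 / headway
Capacity = 3600 / 168
Capacity = 21.43 trains/hour

21.43


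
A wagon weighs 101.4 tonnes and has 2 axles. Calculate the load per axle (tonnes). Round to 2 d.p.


Load per axle = total weight / number of axles
Load = 101.4 / 2
Load = 50.70 tonnes

50.70


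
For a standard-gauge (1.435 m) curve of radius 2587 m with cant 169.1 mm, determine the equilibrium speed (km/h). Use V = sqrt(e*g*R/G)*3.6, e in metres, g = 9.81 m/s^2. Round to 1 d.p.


Convert cant: e = 169.1 mm = 0.1691 m
V_ms = sqrt(0.1691 * 9.81 * 2587 / 1.435)
V_ms = sqrt(2990.591831) = 54.6863 m/s
V = 54.6863 * 3.6 = 196.9 km/h

196.9


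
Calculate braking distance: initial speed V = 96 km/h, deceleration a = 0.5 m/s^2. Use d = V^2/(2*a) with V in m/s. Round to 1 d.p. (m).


Convert speed: V = 96 / 3.6 = 26.6667 m/s
V^2 = 711.1111
d = 711.1111 / (2 * 0.5)
d = 711.1111 / 1.0
d = 711.1 m

711.1


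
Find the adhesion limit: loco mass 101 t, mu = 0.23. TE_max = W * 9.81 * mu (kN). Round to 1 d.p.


TE_max = W * g * mu
TE_max = 101 * 9.81 * 0.23
TE_max = 990.81 * 0.23
TE_max = 227.9 kN

227.9


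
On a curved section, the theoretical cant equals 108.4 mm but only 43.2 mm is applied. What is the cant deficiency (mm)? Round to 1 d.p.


Cant deficiency = equilibrium cant - actual cant
CD = 108.4 - 43.2
CD = 65.2 mm

65.2


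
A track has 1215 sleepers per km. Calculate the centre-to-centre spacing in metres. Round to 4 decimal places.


Spacing = 1000 m / number of sleepers
Spacing = 1000 / 1215
Spacing = 0.8230 m

0.8230


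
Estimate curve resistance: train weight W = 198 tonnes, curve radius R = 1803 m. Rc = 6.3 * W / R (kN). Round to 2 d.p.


Rc = 6.3 * W / R
Rc = 6.3 * 198 / 1803
Rc = 1247.4 / 1803
Rc = 0.69 kN

0.69


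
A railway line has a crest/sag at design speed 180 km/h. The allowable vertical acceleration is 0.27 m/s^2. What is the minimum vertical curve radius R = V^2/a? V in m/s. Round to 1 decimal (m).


Convert speed: V = 180 / 3.6 = 50.0 m/s
V^2 = 2500.0 m^2/s^2
R_v = 2500.0 / 0.27
R_v = 9259.3 m

9259.3


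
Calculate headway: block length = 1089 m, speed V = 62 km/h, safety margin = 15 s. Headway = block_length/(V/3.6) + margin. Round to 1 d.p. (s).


V = 62 / 3.6 = 17.2222 m/s
Block traversal time = 1089 / 17.2222 = 63.2323 s
Headway = 63.2323 + 15
Headway = 78.2 s

78.2


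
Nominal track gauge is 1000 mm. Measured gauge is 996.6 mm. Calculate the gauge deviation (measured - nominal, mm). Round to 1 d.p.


Deviation = measured - nominal
Deviation = 996.6 - 1000
Deviation = -3.4 mm

-3.4


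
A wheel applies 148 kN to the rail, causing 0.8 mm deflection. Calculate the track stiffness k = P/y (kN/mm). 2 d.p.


Track stiffness k = P / y
k = 148 / 0.8
k = 185.00 kN/mm

185.00


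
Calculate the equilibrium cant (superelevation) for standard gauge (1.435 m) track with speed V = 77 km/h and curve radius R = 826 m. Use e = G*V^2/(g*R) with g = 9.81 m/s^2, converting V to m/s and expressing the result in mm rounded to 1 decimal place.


Convert speed: V = 77 / 3.6 = 21.3889 m/s
Apply formula: e = 1.435 * 21.3889^2 / (9.81 * 826)
e = 1.435 * 457.4846 / 8103.06
e = 0.081018 m = 81.0 mm

81.0


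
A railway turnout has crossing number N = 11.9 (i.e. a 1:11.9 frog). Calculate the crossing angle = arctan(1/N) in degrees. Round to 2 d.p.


1/N = 1/11.9 = 0.084034
angle = arctan(0.084034) = 0.083837 rad
angle = 0.083837 * 180/pi = 4.80 degrees

4.80


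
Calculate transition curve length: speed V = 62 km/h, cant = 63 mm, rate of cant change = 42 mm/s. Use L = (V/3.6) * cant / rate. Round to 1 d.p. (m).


Convert speed: V = 62 / 3.6 = 17.2222 m/s
L = 17.2222 * 63 / 42
L = 1085.0 / 42
L = 25.8 m

25.8


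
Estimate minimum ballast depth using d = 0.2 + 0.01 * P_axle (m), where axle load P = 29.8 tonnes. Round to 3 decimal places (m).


d = 0.2 + 0.01 * 29.8
d = 0.2 + 0.298
d = 0.498 m

0.498


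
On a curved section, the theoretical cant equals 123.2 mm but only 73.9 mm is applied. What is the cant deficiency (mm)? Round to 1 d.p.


Cant deficiency = equilibrium cant - actual cant
CD = 123.2 - 73.9
CD = 49.3 mm

49.3


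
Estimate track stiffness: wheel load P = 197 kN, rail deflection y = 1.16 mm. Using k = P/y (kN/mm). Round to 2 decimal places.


Track stiffness k = P / y
k = 197 / 1.16
k = 169.83 kN/mm

169.83


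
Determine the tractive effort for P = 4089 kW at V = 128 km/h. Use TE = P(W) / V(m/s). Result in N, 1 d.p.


Convert: P = 4089 kW = 4089000 W
V = 128 / 3.6 = 35.5556 m/s
TE = 4089000 / 35.5556
TE = 115003.1 N

115003.1


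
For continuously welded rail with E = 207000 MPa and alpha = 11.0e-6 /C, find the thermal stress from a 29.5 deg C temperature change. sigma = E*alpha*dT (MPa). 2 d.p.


sigma = E * alpha * dT
sigma = 207000 * 11.0e-6 * 29.5
sigma = 2.277 * 29.5
sigma = 67.17 MPa

67.17


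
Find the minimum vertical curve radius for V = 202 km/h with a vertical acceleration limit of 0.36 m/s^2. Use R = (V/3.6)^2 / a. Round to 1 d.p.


Convert speed: V = 202 / 3.6 = 56.1111 m/s
V^2 = 3148.4568 m^2/s^2
R_v = 3148.4568 / 0.36
R_v = 8745.7 m

8745.7


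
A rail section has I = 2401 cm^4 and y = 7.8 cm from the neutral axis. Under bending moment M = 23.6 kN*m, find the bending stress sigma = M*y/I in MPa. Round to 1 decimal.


Convert units:
M = 23.6 kN*m = 23600000 N*mm
y = 7.8 cm = 78 mm
I = 2401 cm^4 = 24010000 mm^4
sigma = 23600000 * 78 / 24010000
sigma = 76.7 MPa

76.7


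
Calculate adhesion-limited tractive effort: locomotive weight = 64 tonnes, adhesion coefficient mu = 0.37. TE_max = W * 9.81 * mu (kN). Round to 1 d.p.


TE_max = W * g * mu
TE_max = 64 * 9.81 * 0.37
TE_max = 627.84 * 0.37
TE_max = 232.3 kN

232.3


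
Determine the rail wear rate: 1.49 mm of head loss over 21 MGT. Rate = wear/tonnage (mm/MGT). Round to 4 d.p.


Wear rate = total wear / cumulative tonnage
Rate = 1.49 / 21
Rate = 0.0710 mm/MGT

0.0710


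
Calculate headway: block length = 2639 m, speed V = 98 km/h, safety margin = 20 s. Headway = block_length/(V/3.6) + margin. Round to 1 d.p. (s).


V = 98 / 3.6 = 27.2222 m/s
Block traversal time = 2639 / 27.2222 = 96.9429 s
Headway = 96.9429 + 20
Headway = 116.9 s

116.9


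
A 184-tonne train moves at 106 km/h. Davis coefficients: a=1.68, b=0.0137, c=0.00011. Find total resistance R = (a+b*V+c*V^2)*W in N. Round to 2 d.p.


b*V = 0.0137 * 106 = 1.4522
c*V^2 = 0.00011 * 11236 = 1.23596
R_per_t = 1.68 + 1.4522 + 1.23596 = 4.36816 N/t
R_total = 4.36816 * 184 = 803.74 N

803.74


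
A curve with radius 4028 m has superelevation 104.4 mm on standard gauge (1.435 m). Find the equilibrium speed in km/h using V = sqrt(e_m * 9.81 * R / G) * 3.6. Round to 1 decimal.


Convert cant: e = 104.4 mm = 0.1044 m
V_ms = sqrt(0.1044 * 9.81 * 4028 / 1.435)
V_ms = sqrt(2874.796231) = 53.6171 m/s
V = 53.6171 * 3.6 = 193.0 km/h

193.0


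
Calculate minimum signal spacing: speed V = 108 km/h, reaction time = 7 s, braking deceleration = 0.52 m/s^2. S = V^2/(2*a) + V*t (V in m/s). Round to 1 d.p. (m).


V = 108 / 3.6 = 30.0 m/s
Braking distance = 30.0^2 / (2*0.52) = 865.3846 m
Sighting distance = 30.0 * 7 = 210.0 m
S = 865.3846 + 210.0 = 1075.4 m

1075.4


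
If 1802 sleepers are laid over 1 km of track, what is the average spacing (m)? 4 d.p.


Spacing = 1000 m / number of sleepers
Spacing = 1000 / 1802
Spacing = 0.5549 m

0.5549


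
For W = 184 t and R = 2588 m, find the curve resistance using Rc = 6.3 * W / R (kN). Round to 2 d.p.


Rc = 6.3 * W / R
Rc = 6.3 * 184 / 2588
Rc = 1159.2 / 2588
Rc = 0.45 kN

0.45


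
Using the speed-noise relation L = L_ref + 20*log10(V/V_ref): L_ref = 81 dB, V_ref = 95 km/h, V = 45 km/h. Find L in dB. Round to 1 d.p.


V/V_ref = 45 / 95 = 0.473684
log10(0.473684) = -0.324511
20 * -0.324511 = -6.4902
L = 81 + -6.4902 = 74.5 dB

74.5


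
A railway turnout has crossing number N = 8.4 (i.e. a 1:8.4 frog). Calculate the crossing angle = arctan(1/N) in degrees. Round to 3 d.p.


1/N = 1/8.4 = 0.119048
angle = arctan(0.119048) = 0.11849 rad
angle = 0.11849 * 180/pi = 6.789 degrees

6.789


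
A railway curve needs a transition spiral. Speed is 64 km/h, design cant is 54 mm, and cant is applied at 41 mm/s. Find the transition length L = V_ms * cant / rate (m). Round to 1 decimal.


Convert speed: V = 64 / 3.6 = 17.7778 m/s
L = 17.7778 * 54 / 41
L = 960.0 / 41
L = 23.4 m

23.4


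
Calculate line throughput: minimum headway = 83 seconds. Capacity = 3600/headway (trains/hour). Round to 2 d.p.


Capacity = 3600 / headway
Capacity = 3600 / 83
Capacity = 43.37 trains/hour

43.37


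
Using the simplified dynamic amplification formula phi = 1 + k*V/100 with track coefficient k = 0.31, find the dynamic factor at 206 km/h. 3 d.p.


phi = 1 + k * V / 100
phi = 1 + 0.31 * 206 / 100
phi = 1 + 0.6386
phi = 1.639

1.639


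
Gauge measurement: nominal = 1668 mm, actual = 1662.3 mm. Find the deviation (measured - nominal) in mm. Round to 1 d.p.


Deviation = measured - nominal
Deviation = 1662.3 - 1668
Deviation = -5.7 mm

-5.7


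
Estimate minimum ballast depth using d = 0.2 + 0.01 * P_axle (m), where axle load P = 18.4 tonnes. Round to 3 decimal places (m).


d = 0.2 + 0.01 * 18.4
d = 0.2 + 0.184
d = 0.384 m

0.384


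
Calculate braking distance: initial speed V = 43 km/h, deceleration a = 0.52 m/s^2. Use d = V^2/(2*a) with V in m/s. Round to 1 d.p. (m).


Convert speed: V = 43 / 3.6 = 11.9444 m/s
V^2 = 142.6698
d = 142.6698 / (2 * 0.52)
d = 142.6698 / 1.04
d = 137.2 m

137.2


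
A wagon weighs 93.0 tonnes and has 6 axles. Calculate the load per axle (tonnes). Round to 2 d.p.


Load per axle = total weight / number of axles
Load = 93.0 / 6
Load = 15.50 tonnes

15.50


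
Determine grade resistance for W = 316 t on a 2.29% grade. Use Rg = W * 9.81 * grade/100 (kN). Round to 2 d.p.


Rg = W * 9.81 * grade / 100
Rg = 316 * 9.81 * 2.29 / 100
Rg = 3099.96 * 0.0229
Rg = 70.99 kN

70.99


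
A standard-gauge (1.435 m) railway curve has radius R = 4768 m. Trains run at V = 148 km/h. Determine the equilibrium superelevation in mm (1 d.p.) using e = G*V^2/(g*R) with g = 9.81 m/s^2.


Convert speed: V = 148 / 3.6 = 41.1111 m/s
Apply formula: e = 1.435 * 41.1111^2 / (9.81 * 4768)
e = 1.435 * 1690.1235 / 46774.08
e = 0.051852 m = 51.9 mm

51.9


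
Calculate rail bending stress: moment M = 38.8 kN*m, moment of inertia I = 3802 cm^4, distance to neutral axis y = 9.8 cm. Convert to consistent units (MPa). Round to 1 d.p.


Convert units:
M = 38.8 kN*m = 38800000 N*mm
y = 9.8 cm = 98 mm
I = 3802 cm^4 = 38020000 mm^4
sigma = 38800000 * 98 / 38020000
sigma = 100.0 MPa

100.0


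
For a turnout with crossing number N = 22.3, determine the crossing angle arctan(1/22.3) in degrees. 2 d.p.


1/N = 1/22.3 = 0.044843
angle = arctan(0.044843) = 0.044813 rad
angle = 0.044813 * 180/pi = 2.57 degrees

2.57


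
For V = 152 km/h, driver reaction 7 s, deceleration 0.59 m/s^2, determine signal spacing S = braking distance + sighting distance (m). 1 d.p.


V = 152 / 3.6 = 42.2222 m/s
Braking distance = 42.2222^2 / (2*0.59) = 1510.7763 m
Sighting distance = 42.2222 * 7 = 295.5556 m
S = 1510.7763 + 295.5556 = 1806.3 m

1806.3


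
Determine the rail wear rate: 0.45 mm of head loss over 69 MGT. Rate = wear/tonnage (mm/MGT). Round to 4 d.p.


Wear rate = total wear / cumulative tonnage
Rate = 0.45 / 69
Rate = 0.0065 mm/MGT

0.0065


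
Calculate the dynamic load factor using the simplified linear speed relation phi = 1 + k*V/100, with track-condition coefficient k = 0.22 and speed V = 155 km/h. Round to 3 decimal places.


phi = 1 + k * V / 100
phi = 1 + 0.22 * 155 / 100
phi = 1 + 0.341
phi = 1.341

1.341


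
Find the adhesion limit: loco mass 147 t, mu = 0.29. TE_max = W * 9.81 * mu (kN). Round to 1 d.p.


TE_max = W * g * mu
TE_max = 147 * 9.81 * 0.29
TE_max = 1442.07 * 0.29
TE_max = 418.2 kN

418.2


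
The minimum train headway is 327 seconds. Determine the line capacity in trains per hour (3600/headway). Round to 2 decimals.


Capacity = 3600 / headway
Capacity = 3600 / 327
Capacity = 11.01 trains/hour

11.01


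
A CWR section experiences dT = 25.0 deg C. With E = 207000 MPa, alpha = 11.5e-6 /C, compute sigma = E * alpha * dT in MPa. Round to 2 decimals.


sigma = E * alpha * dT
sigma = 207000 * 11.5e-6 * 25.0
sigma = 2.3805 * 25.0
sigma = 59.51 MPa

59.51


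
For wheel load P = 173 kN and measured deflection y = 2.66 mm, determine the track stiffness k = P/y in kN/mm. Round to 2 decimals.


Track stiffness k = P / y
k = 173 / 2.66
k = 65.04 kN/mm

65.04


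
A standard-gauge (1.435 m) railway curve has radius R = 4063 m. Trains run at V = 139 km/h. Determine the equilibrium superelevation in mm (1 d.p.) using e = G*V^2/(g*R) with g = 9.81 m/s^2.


Convert speed: V = 139 / 3.6 = 38.6111 m/s
Apply formula: e = 1.435 * 38.6111^2 / (9.81 * 4063)
e = 1.435 * 1490.8179 / 39858.03
e = 0.053674 m = 53.7 mm

53.7


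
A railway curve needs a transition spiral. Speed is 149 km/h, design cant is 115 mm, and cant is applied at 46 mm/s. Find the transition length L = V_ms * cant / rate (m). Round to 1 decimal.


Convert speed: V = 149 / 3.6 = 41.3889 m/s
L = 41.3889 * 115 / 46
L = 4759.7222 / 46
L = 103.5 m

103.5


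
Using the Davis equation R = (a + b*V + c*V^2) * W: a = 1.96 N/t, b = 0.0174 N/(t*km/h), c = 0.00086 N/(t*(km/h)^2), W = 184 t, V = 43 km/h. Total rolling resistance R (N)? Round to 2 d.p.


b*V = 0.0174 * 43 = 0.7482
c*V^2 = 0.00086 * 1849 = 1.59014
R_per_t = 1.96 + 0.7482 + 1.59014 = 4.29834 N/t
R_total = 4.29834 * 184 = 790.89 N

790.89


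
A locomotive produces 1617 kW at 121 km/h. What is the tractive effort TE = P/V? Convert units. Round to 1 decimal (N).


Convert: P = 1617 kW = 1617000 W
V = 121 / 3.6 = 33.6111 m/s
TE = 1617000 / 33.6111
TE = 48109.1 N

48109.1


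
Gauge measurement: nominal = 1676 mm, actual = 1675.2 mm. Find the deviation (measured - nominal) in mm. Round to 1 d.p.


Deviation = measured - nominal
Deviation = 1675.2 - 1676
Deviation = -0.8 mm

-0.8


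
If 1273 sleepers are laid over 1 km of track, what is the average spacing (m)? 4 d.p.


Spacing = 1000 m / number of sleepers
Spacing = 1000 / 1273
Spacing = 0.7855 m

0.7855


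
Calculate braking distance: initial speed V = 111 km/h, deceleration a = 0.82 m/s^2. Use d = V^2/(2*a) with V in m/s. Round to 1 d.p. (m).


Convert speed: V = 111 / 3.6 = 30.8333 m/s
V^2 = 950.6944
d = 950.6944 / (2 * 0.82)
d = 950.6944 / 1.64
d = 579.7 m

579.7


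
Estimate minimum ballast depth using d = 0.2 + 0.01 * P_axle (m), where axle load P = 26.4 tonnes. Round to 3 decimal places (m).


d = 0.2 + 0.01 * 26.4
d = 0.2 + 0.264
d = 0.464 m

0.464


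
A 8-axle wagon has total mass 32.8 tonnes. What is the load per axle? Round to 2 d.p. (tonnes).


Load per axle = total weight / number of axles
Load = 32.8 / 8
Load = 4.10 tonnes

4.10


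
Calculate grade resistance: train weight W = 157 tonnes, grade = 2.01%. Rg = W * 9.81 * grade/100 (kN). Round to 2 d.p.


Rg = W * 9.81 * grade / 100
Rg = 157 * 9.81 * 2.01 / 100
Rg = 1540.17 * 0.0201
Rg = 30.96 kN

30.96


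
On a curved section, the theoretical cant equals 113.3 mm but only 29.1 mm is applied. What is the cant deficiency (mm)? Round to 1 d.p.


Cant deficiency = equilibrium cant - actual cant
CD = 113.3 - 29.1
CD = 84.2 mm

84.2


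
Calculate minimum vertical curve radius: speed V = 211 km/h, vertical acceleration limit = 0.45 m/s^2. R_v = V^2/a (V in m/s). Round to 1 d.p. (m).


Convert speed: V = 211 / 3.6 = 58.6111 m/s
V^2 = 3435.2623 m^2/s^2
R_v = 3435.2623 / 0.45
R_v = 7633.9 m

7633.9


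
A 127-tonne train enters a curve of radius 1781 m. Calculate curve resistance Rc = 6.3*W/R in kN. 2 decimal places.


Rc = 6.3 * W / R
Rc = 6.3 * 127 / 1781
Rc = 800.1 / 1781
Rc = 0.45 kN

0.45


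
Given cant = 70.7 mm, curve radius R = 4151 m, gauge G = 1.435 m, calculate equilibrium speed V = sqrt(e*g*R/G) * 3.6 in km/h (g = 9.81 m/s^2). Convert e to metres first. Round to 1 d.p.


Convert cant: e = 70.7 mm = 0.0707 m
V_ms = sqrt(0.0707 * 9.81 * 4151 / 1.435)
V_ms = sqrt(2006.26942) = 44.7914 m/s
V = 44.7914 * 3.6 = 161.2 km/h

161.2


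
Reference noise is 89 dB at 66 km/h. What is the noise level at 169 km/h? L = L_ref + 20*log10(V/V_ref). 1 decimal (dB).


V/V_ref = 169 / 66 = 2.560606
log10(2.560606) = 0.408343
20 * 0.408343 = 8.1669
L = 89 + 8.1669 = 97.2 dB

97.2


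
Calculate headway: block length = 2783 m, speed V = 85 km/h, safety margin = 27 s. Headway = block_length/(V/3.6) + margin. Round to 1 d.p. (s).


V = 85 / 3.6 = 23.6111 m/s
Block traversal time = 2783 / 23.6111 = 117.8682 s
Headway = 117.8682 + 27
Headway = 144.9 s

144.9


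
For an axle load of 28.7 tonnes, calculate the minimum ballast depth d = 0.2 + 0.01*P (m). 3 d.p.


d = 0.2 + 0.01 * 28.7
d = 0.2 + 0.287
d = 0.487 m

0.487


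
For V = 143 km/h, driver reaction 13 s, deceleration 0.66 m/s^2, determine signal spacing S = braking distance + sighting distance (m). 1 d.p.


V = 143 / 3.6 = 39.7222 m/s
Braking distance = 39.7222^2 / (2*0.66) = 1195.3447 m
Sighting distance = 39.7222 * 13 = 516.3889 m
S = 1195.3447 + 516.3889 = 1711.7 m

1711.7


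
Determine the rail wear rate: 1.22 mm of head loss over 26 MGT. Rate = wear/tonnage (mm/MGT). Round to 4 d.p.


Wear rate = total wear / cumulative tonnage
Rate = 1.22 / 26
Rate = 0.0469 mm/MGT

0.0469


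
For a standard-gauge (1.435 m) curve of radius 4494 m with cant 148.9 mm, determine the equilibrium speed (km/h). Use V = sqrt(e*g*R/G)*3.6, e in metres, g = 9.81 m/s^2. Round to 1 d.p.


Convert cant: e = 148.9 mm = 0.1489 m
V_ms = sqrt(0.1489 * 9.81 * 4494 / 1.435)
V_ms = sqrt(4574.513063) = 67.6351 m/s
V = 67.6351 * 3.6 = 243.5 km/h

243.5


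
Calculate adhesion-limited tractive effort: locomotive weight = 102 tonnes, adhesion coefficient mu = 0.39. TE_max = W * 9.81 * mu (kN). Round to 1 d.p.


TE_max = W * g * mu
TE_max = 102 * 9.81 * 0.39
TE_max = 1000.62 * 0.39
TE_max = 390.2 kN

390.2


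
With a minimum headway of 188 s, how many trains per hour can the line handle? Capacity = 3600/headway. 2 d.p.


Capacity = 3600 / headway
Capacity = 3600 / 188
Capacity = 19.15 trains/hour

19.15


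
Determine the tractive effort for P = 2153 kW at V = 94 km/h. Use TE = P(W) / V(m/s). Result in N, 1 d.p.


Convert: P = 2153 kW = 2153000 W
V = 94 / 3.6 = 26.1111 m/s
TE = 2153000 / 26.1111
TE = 82455.3 N

82455.3


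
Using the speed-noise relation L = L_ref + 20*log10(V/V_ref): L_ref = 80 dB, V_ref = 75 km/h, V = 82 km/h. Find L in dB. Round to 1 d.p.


V/V_ref = 82 / 75 = 1.093333
log10(1.093333) = 0.038753
20 * 0.038753 = 0.7751
L = 80 + 0.7751 = 80.8 dB

80.8


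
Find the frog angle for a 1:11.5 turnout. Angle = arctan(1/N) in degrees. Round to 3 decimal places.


1/N = 1/11.5 = 0.086957
angle = arctan(0.086957) = 0.086738 rad
angle = 0.086738 * 180/pi = 4.970 degrees

4.970


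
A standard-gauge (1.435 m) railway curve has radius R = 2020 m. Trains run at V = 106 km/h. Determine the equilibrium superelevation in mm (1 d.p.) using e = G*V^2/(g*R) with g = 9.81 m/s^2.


Convert speed: V = 106 / 3.6 = 29.4444 m/s
Apply formula: e = 1.435 * 29.4444^2 / (9.81 * 2020)
e = 1.435 * 866.9753 / 19816.2
e = 0.062782 m = 62.8 mm

62.8


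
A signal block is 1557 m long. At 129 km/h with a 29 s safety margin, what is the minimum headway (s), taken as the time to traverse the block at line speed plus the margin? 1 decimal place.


V = 129 / 3.6 = 35.8333 m/s
Block traversal time = 1557 / 35.8333 = 43.4512 s
Headway = 43.4512 + 29
Headway = 72.5 s

72.5


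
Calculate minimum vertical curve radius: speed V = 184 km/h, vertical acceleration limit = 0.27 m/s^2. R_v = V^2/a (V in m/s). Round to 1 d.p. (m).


Convert speed: V = 184 / 3.6 = 51.1111 m/s
V^2 = 2612.3457 m^2/s^2
R_v = 2612.3457 / 0.27
R_v = 9675.4 m

9675.4


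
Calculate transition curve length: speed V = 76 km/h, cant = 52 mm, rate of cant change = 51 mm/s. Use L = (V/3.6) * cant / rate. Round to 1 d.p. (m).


Convert speed: V = 76 / 3.6 = 21.1111 m/s
L = 21.1111 * 52 / 51
L = 1097.7778 / 51
L = 21.5 m

21.5


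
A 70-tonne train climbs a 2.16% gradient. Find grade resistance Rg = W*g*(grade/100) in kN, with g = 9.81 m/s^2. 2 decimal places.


Rg = W * 9.81 * grade / 100
Rg = 70 * 9.81 * 2.16 / 100
Rg = 686.7 * 0.0216
Rg = 14.83 kN

14.83


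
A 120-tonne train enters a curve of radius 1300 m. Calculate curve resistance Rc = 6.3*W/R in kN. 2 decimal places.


Rc = 6.3 * W / R
Rc = 6.3 * 120 / 1300
Rc = 756.0 / 1300
Rc = 0.58 kN

0.58


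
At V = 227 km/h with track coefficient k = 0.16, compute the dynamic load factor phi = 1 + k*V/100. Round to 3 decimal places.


phi = 1 + k * V / 100
phi = 1 + 0.16 * 227 / 100
phi = 1 + 0.3632
phi = 1.363

1.363


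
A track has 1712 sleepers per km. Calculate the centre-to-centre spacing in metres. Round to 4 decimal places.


Spacing = 1000 m / number of sleepers
Spacing = 1000 / 1712
Spacing = 0.5841 m

0.5841


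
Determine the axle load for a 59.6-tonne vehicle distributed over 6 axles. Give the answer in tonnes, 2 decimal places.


Load per axle = total weight / number of axles
Load = 59.6 / 6
Load = 9.93 tonnes

9.93


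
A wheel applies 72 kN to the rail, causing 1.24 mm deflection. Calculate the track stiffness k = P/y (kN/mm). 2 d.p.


Track stiffness k = P / y
k = 72 / 1.24
k = 58.06 kN/mm

58.06


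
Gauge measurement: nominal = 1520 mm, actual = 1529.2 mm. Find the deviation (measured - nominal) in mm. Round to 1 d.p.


Deviation = measured - nominal
Deviation = 1529.2 - 1520
Deviation = 9.2 mm

9.2


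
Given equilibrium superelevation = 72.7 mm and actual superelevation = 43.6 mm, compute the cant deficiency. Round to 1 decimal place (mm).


Cant deficiency = equilibrium cant - actual cant
CD = 72.7 - 43.6
CD = 29.1 mm

29.1


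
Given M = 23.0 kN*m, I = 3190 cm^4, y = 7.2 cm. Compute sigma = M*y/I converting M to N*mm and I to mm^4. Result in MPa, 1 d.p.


Convert units:
M = 23.0 kN*m = 23000000 N*mm
y = 7.2 cm = 72 mm
I = 3190 cm^4 = 31900000 mm^4
sigma = 23000000 * 72 / 31900000
sigma = 51.9 MPa

51.9


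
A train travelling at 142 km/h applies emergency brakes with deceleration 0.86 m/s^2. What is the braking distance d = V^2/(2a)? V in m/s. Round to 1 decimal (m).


Convert speed: V = 142 / 3.6 = 39.4444 m/s
V^2 = 1555.8642
d = 1555.8642 / (2 * 0.86)
d = 1555.8642 / 1.72
d = 904.6 m

904.6


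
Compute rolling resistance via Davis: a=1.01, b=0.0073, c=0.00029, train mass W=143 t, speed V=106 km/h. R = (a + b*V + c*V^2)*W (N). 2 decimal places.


b*V = 0.0073 * 106 = 0.7738
c*V^2 = 0.00029 * 11236 = 3.25844
R_per_t = 1.01 + 0.7738 + 3.25844 = 5.04224 N/t
R_total = 5.04224 * 143 = 721.04 N

721.04


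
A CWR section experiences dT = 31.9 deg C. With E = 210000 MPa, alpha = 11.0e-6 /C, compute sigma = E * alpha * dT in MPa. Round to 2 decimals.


sigma = E * alpha * dT
sigma = 210000 * 11.0e-6 * 31.9
sigma = 2.31 * 31.9
sigma = 73.69 MPa

73.69


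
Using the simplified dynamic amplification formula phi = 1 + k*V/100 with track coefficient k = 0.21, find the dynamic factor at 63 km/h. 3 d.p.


phi = 1 + k * V / 100
phi = 1 + 0.21 * 63 / 100
phi = 1 + 0.1323
phi = 1.132

1.132


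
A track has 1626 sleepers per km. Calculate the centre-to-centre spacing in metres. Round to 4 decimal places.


Spacing = 1000 m / number of sleepers
Spacing = 1000 / 1626
Spacing = 0.6150 m

0.6150


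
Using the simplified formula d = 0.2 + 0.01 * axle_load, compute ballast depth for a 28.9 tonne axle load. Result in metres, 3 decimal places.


d = 0.2 + 0.01 * 28.9
d = 0.2 + 0.289
d = 0.489 m

0.489


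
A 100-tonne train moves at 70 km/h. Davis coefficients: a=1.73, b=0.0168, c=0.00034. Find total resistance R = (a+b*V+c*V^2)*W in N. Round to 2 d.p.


b*V = 0.0168 * 70 = 1.176
c*V^2 = 0.00034 * 4900 = 1.666
R_per_t = 1.73 + 1.176 + 1.666 = 4.572 N/t
R_total = 4.572 * 100 = 457.20 N

457.20


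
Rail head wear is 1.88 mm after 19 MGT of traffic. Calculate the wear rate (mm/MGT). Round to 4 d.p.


Wear rate = total wear / cumulative tonnage
Rate = 1.88 / 19
Rate = 0.0989 mm/MGT

0.0989


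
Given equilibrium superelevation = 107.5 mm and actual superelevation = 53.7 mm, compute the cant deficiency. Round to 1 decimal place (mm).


Cant deficiency = equilibrium cant - actual cant
CD = 107.5 - 53.7
CD = 53.8 mm

53.8


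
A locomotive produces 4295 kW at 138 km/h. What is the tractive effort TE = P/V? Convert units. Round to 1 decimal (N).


Convert: P = 4295 kW = 4295000 W
V = 138 / 3.6 = 38.3333 m/s
TE = 4295000 / 38.3333
TE = 112043.5 N

112043.5


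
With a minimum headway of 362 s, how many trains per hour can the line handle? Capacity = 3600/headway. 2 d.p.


Capacity = 3600 / headway
Capacity = 3600 / 362
Capacity = 9.94 trains/hour

9.94


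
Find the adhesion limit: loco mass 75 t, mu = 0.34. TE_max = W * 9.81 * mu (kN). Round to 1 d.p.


TE_max = W * g * mu
TE_max = 75 * 9.81 * 0.34
TE_max = 735.75 * 0.34
TE_max = 250.2 kN

250.2


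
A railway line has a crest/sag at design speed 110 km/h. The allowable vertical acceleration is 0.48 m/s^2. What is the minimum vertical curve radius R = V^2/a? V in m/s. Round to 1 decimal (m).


Convert speed: V = 110 / 3.6 = 30.5556 m/s
V^2 = 933.642 m^2/s^2
R_v = 933.642 / 0.48
R_v = 1945.1 m

1945.1


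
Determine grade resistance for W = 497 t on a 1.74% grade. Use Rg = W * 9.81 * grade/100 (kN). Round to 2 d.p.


Rg = W * 9.81 * grade / 100
Rg = 497 * 9.81 * 1.74 / 100
Rg = 4875.57 * 0.0174
Rg = 84.83 kN

84.83


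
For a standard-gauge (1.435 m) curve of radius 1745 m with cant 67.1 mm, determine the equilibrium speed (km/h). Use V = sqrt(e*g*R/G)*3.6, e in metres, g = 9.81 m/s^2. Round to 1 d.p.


Convert cant: e = 67.1 mm = 0.0671 m
V_ms = sqrt(0.0671 * 9.81 * 1745 / 1.435)
V_ms = sqrt(800.451564) = 28.2923 m/s
V = 28.2923 * 3.6 = 101.9 km/h

101.9


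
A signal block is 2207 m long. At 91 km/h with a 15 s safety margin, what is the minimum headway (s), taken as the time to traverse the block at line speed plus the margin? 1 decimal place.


V = 91 / 3.6 = 25.2778 m/s
Block traversal time = 2207 / 25.2778 = 87.3099 s
Headway = 87.3099 + 15
Headway = 102.3 s

102.3


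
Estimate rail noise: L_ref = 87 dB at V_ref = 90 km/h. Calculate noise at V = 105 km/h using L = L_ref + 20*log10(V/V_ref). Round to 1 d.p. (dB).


V/V_ref = 105 / 90 = 1.166667
log10(1.166667) = 0.066947
20 * 0.066947 = 1.3389
L = 87 + 1.3389 = 88.3 dB

88.3


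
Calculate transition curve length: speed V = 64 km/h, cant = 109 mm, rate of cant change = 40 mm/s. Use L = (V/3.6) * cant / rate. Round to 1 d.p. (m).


Convert speed: V = 64 / 3.6 = 17.7778 m/s
L = 17.7778 * 109 / 40
L = 1937.7778 / 40
L = 48.4 m

48.4
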